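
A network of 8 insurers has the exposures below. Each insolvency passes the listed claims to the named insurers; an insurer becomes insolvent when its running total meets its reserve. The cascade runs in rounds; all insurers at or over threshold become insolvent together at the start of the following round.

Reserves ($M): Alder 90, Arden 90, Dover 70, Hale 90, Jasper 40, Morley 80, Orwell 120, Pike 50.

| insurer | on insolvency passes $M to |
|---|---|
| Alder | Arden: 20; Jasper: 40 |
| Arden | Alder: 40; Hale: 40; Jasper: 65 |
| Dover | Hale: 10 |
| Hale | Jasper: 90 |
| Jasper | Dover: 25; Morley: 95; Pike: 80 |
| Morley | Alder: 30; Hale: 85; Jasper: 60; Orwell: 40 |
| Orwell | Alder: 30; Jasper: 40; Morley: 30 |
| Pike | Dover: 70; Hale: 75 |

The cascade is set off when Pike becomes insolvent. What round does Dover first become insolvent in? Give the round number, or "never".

Round 1 — Pike becomes insolvent (initial).
  Dover: +70 → 70 ≥ 70
  Hale: +75 → 75 < 90
Round 2 — Dover becomes insolvent.
  Hale: +10 → 85 < 90
No further insolvencies.

2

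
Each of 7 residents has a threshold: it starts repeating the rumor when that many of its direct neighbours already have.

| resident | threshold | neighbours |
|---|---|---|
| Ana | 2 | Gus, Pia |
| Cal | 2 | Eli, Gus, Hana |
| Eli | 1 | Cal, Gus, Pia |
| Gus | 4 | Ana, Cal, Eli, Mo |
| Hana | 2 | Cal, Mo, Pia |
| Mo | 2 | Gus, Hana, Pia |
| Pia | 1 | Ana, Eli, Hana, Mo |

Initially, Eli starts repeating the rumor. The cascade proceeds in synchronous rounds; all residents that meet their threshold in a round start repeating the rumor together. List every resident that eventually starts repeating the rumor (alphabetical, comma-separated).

Eli, Pia

Round 1 — Eli starts repeating the rumor (initial).
Round 2 — checking thresholds:
  Cal: 1 of 3 neighbours < 2, not yet.
  Gus: 1 of 4 neighbours < 4, not yet.
  Pia: 1 of 4 neighbours ≥ 1, starts repeating the rumor.
Round 3 — no new spreads; cascade stops.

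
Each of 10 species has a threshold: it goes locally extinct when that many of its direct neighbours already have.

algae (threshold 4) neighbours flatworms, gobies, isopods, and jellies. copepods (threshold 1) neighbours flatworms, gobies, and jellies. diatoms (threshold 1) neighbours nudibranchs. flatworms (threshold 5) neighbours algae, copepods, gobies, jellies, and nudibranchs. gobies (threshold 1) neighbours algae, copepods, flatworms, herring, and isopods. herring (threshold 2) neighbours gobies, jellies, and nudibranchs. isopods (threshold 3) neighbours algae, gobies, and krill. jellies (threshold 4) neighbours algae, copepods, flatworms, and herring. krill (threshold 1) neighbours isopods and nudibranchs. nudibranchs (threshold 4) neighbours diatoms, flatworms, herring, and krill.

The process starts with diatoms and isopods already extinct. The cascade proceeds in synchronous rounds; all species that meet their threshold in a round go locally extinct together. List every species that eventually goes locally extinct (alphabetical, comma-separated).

Round 1 — diatoms, isopods go locally extinct (initial).
Round 2 — checking thresholds:
  algae: 1 of 4 neighbours < 4, holds.
  gobies: 1 of 5 neighbours ≥ 1, goes locally extinct.
  krill: 1 of 2 neighbours ≥ 1, goes locally extinct.
  nudibranchs: 1 of 4 neighbours < 4, holds.
Round 3 — checking thresholds:
  algae: 2 of 4 neighbours < 4, holds.
  copepods: 1 of 3 neighbours ≥ 1, goes locally extinct.
  flatworms: 1 of 5 neighbours < 5, holds.
  herring: 1 of 3 neighbours < 2, holds.
  nudibranchs: 2 of 4 neighbours < 4, holds.
Round 4 — no new extinctions; cascade stops.

copepods, diatoms, gobies, isopods, krill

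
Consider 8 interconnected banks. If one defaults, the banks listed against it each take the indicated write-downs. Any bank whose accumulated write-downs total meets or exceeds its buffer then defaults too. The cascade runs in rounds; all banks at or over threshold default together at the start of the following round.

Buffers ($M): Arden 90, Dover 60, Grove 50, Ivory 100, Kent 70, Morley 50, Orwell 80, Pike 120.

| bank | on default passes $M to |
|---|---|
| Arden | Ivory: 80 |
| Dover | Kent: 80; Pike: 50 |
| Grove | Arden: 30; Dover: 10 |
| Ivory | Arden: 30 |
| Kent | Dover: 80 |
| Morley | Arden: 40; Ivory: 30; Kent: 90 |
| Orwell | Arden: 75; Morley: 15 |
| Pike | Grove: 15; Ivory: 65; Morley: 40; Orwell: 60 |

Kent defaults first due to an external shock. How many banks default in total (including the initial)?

Round 1 — Kent defaults (initial).
  Dover: +80 → 80 ≥ 60
Round 2 — Dover defaults.
  Pike: +50 → 50 < 120
No further defaults.

2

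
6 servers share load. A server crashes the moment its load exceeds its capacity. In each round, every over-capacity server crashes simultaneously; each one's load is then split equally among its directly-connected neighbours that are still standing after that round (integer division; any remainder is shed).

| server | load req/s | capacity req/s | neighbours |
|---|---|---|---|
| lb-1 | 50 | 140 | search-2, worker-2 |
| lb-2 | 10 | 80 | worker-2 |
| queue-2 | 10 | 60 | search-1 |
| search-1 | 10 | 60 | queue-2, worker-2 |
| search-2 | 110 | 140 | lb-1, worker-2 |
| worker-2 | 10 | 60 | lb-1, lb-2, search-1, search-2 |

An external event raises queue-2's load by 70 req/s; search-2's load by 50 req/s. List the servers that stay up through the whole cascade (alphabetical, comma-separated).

lb-2

Round 1 — queue-2 at 80 > 60; search-2 at 160 > 140. queue-2, search-2 crash.
  queue-2 sheds 80 req/s to search-1: 80 each.
    search-1: 10+80 = 90 > 60
  search-2 sheds 160 req/s to lb-1, worker-2: 80 each.
    lb-1: 50+80 = 130 ≤ 140
    worker-2: 10+80 = 90 > 60
Round 2 — search-1, worker-2 crash.
  search-1 sheds 90 req/s: no online neighbours, lost.
  worker-2 sheds 90 req/s to lb-1, lb-2: 45 each.
    lb-1: 130+45 = 175 > 140
    lb-2: 10+45 = 55 ≤ 80
Round 3 — lb-1 crashes.
  lb-1 sheds 175 req/s: no online neighbours, lost.
No further crashes.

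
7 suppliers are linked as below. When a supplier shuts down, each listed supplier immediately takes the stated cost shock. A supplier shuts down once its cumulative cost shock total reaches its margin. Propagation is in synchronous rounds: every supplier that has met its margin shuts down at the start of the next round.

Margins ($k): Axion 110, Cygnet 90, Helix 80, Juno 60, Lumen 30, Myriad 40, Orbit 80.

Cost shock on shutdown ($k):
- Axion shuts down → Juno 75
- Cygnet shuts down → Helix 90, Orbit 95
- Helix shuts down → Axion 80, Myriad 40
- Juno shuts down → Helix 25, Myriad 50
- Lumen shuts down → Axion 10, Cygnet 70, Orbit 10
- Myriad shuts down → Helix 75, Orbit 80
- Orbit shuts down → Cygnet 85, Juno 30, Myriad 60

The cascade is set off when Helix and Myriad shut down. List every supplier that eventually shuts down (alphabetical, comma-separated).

Round 1 — Helix, Myriad shut down (initial).
  Axion: +80 → 80 < 110
  Orbit: +80 → 80 ≥ 80
Round 2 — Orbit shuts down.
  Cygnet: +85 → 85 < 90
  Juno: +30 → 30 < 60
No further shutdowns.

Helix, Myriad, Orbit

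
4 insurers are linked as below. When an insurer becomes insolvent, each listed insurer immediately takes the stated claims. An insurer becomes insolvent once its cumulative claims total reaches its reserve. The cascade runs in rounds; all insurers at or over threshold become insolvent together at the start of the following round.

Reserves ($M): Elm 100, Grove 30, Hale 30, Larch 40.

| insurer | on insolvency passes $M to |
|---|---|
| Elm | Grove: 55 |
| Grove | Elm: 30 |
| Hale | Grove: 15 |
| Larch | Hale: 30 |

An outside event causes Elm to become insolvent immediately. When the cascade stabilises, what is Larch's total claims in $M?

Round 1 — Elm becomes insolvent (initial).
  Grove: +55 → 55 ≥ 30
Round 2 — Grove becomes insolvent.
No further insolvencies.

0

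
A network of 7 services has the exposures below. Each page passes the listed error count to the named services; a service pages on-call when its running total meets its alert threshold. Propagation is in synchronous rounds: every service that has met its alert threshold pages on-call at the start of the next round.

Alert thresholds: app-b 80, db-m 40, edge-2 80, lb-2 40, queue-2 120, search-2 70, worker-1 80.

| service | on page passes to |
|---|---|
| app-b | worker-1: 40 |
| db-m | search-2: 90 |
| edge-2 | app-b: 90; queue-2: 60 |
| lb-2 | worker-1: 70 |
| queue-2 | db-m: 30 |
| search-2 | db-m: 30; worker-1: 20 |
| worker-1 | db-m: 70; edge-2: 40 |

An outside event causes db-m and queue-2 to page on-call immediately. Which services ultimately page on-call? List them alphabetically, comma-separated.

db-m, queue-2, search-2

Round 1 — db-m, queue-2 page on-call (initial).
  search-2: +90 → 90 ≥ 70
Round 2 — search-2 pages on-call.
  worker-1: +20 → 20 < 80
No further pages.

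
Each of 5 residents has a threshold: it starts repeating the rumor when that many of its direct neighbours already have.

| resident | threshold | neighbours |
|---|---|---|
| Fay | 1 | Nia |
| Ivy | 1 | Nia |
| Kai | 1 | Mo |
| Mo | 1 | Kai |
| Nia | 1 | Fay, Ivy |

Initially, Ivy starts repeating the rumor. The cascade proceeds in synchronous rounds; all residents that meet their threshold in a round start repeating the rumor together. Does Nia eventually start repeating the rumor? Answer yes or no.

yes

Round 1 — Ivy starts repeating the rumor (initial).
Round 2 — checking thresholds:
  Nia: 1 of 2 neighbours ≥ 1, starts repeating the rumor.
Round 3 — checking thresholds:
  Fay: 1 of 1 neighbours ≥ 1, starts repeating the rumor.
Round 4 — no new spreads; cascade stops.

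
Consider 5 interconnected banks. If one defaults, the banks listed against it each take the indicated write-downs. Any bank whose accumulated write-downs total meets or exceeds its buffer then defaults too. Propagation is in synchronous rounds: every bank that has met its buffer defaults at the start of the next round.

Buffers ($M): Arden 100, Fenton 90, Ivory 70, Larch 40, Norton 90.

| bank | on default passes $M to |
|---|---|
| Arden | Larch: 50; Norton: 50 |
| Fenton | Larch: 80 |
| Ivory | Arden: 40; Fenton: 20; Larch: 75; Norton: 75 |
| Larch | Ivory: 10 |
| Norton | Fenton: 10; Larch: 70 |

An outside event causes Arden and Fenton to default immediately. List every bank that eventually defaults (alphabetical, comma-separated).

Arden, Fenton, Larch

Round 1 — Arden, Fenton default (initial).
  Larch: +50+80 → 130 ≥ 40
  Norton: +50 → 50 < 90
Round 2 — Larch defaults.
  Ivory: +10 → 10 < 70
No further defaults.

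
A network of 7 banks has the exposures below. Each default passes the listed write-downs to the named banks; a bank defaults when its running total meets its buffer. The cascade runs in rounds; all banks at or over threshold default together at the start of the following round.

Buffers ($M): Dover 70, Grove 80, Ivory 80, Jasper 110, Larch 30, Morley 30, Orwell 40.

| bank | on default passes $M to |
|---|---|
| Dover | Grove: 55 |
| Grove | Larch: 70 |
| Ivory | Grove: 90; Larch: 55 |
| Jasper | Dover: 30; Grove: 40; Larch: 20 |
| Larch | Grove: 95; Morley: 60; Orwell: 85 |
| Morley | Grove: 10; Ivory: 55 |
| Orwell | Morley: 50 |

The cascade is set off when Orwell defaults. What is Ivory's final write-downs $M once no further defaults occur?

55

Round 1 — Orwell defaults (initial).
  Morley: +50 → 50 ≥ 30
Round 2 — Morley defaults.
  Grove: +10 → 10 < 80
  Ivory: +55 → 55 < 80
No further defaults.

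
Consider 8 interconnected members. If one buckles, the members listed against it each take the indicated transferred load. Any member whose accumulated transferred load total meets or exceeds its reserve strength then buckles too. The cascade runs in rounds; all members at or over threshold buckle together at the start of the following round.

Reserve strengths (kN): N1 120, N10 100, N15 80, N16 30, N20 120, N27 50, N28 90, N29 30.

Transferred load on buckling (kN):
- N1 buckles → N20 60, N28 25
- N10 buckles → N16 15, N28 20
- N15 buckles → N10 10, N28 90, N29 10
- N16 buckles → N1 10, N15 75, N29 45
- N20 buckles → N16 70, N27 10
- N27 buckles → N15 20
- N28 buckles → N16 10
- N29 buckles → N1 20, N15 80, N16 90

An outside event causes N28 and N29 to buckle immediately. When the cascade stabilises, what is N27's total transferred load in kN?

Round 1 — N28, N29 buckle (initial).
  N1: +20 → 20 < 120
  N15: +80 → 80 ≥ 80
  N16: +10+90 → 100 ≥ 30
Round 2 — N15, N16 buckle.
  N1: +10 → 30 < 120
  N10: +10 → 10 < 100
No further bucklings.

0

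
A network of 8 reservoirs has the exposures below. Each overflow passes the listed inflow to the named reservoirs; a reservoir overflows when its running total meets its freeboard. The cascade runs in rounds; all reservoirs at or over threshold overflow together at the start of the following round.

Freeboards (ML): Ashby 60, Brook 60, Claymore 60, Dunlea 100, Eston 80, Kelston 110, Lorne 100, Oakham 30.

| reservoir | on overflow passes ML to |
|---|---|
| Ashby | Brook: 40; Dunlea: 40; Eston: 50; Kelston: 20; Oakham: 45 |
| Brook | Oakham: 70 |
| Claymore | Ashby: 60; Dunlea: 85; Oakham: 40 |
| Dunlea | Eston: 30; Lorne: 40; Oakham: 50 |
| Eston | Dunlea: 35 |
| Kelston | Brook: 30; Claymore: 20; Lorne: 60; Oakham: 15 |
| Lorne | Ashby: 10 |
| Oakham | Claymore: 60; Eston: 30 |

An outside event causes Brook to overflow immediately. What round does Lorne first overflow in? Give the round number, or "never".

Round 1 — Brook overflows (initial).
  Oakham: +70 → 70 ≥ 30
Round 2 — Oakham overflows.
  Claymore: +60 → 60 ≥ 60
  Eston: +30 → 30 < 80
Round 3 — Claymore overflows.
  Ashby: +60 → 60 ≥ 60
  Dunlea: +85 → 85 < 100
Round 4 — Ashby overflows.
  Dunlea: +40 → 125 ≥ 100
  Eston: +50 → 80 ≥ 80
  Kelston: +20 → 20 < 110
Round 5 — Dunlea, Eston overflow.
  Lorne: +40 → 40 < 100
No further overflows.

never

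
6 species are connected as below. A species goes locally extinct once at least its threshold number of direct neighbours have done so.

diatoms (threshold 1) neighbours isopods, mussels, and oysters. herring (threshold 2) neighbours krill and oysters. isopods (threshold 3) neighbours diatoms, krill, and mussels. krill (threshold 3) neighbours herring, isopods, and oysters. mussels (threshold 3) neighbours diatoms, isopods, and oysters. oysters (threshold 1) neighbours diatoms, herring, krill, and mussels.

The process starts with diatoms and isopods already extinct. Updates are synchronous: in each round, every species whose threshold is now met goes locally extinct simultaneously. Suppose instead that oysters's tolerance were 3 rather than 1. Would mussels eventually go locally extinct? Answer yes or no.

With oysters's tolerance at 3:
Round 1 — diatoms, isopods go locally extinct (initial).
Round 2 — no new extinctions; cascade stops.

no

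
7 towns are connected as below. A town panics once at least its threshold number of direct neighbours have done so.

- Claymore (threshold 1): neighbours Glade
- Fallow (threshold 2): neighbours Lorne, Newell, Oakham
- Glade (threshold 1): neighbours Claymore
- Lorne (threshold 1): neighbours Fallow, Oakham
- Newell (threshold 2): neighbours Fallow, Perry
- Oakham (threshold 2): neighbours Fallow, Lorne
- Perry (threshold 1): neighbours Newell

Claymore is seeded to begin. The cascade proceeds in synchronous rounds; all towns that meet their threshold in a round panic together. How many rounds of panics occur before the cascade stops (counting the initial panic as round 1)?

2

Round 1 — Claymore panics (initial).
Round 2 — checking thresholds:
  Glade: 1 of 1 neighbours ≥ 1, panics.
Round 3 — no new panics; cascade stops.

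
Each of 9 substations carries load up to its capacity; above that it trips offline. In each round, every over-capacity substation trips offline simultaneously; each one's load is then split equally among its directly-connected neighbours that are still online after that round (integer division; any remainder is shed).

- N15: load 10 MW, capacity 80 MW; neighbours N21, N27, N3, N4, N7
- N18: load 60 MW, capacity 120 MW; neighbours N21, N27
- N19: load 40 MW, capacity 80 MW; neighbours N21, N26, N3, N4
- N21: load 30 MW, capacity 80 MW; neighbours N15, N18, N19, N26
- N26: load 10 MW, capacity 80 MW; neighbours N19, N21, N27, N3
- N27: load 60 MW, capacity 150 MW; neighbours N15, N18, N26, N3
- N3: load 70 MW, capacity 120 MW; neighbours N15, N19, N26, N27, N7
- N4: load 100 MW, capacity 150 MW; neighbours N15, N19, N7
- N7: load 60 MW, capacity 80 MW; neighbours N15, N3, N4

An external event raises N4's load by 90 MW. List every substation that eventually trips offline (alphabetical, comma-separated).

Round 1 — N4 at 190 > 150. N4 trips offline.
  N4 sheds 190 MW to N15, N19, N7: 63 each (1 lost).
    N15: 10+63 = 73 ≤ 80
    N19: 40+63 = 103 > 80
    N7: 60+63 = 123 > 80
Round 2 — N19, N7 trip offline.
  N19 sheds 103 MW to N21, N26, N3: 34 each (1 lost).
    N21: 30+34 = 64 ≤ 80
    N26: 10+34 = 44 ≤ 80
    N3: 70+34 = 104 ≤ 120
  N7 sheds 123 MW to N15, N3: 61 each (1 lost).
    N15: 73+61 = 134 > 80
    N3: 104+61 = 165 > 120
Round 3 — N15, N3 trip offline.
  N15 sheds 134 MW to N21, N27: 67 each.
    N21: 64+67 = 131 > 80
    N27: 60+67 = 127 ≤ 150
  N3 sheds 165 MW to N26, N27: 82 each (1 lost).
    N26: 44+82 = 126 > 80
    N27: 127+82 = 209 > 150
Round 4 — N21, N26, N27 trip offline.
  N21 sheds 131 MW to N18: 131 each.
    N18: 60+131 = 191 > 120
  N26 sheds 126 MW: no online neighbours, lost.
  N27 sheds 209 MW to N18: 209 each.
    N18: 191+209 = 400 > 120
Round 5 — N18 trips offline.
  N18 sheds 400 MW: no online neighbours, lost.
No further trips.

N15, N18, N19, N21, N26, N27, N3, N4, N7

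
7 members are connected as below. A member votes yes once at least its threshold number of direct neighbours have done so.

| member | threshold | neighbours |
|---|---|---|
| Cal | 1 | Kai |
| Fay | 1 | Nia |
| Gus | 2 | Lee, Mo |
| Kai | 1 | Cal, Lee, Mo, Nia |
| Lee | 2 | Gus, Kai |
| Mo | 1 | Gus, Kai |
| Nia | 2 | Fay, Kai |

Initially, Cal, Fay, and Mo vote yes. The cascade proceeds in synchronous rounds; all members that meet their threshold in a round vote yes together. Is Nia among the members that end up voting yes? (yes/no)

yes

Round 1 — Cal, Fay, Mo vote yes (initial).
Round 2 — checking thresholds:
  Gus: 1 of 2 neighbours < 2, holds.
  Kai: 2 of 4 neighbours ≥ 1, votes yes.
  Nia: 1 of 2 neighbours < 2, holds.
Round 3 — checking thresholds:
  Gus: 1 of 2 neighbours < 2, holds.
  Lee: 1 of 2 neighbours < 2, holds.
  Nia: 2 of 2 neighbours ≥ 2, votes yes.
Round 4 — no new yes votes; cascade stops.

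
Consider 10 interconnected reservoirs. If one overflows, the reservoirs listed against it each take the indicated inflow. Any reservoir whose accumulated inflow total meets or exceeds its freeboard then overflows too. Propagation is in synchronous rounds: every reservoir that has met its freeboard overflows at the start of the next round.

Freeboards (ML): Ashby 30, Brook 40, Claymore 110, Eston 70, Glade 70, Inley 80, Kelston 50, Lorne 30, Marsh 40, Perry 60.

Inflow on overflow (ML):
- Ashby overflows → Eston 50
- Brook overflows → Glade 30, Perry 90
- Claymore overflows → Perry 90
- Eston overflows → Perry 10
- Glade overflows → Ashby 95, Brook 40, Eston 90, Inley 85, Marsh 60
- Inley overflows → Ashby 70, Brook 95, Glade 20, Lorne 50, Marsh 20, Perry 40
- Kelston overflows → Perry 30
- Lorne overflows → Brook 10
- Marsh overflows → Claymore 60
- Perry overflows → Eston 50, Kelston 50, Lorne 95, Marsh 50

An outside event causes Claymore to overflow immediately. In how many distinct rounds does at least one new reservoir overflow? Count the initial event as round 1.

3

Round 1 — Claymore overflows (initial).
  Perry: +90 → 90 ≥ 60
Round 2 — Perry overflows.
  Eston: +50 → 50 < 70
  Kelston: +50 → 50 ≥ 50
  Lorne: +95 → 95 ≥ 30
  Marsh: +50 → 50 ≥ 40
Round 3 — Kelston, Lorne, Marsh overflow.
  Brook: +10 → 10 < 40
No further overflows.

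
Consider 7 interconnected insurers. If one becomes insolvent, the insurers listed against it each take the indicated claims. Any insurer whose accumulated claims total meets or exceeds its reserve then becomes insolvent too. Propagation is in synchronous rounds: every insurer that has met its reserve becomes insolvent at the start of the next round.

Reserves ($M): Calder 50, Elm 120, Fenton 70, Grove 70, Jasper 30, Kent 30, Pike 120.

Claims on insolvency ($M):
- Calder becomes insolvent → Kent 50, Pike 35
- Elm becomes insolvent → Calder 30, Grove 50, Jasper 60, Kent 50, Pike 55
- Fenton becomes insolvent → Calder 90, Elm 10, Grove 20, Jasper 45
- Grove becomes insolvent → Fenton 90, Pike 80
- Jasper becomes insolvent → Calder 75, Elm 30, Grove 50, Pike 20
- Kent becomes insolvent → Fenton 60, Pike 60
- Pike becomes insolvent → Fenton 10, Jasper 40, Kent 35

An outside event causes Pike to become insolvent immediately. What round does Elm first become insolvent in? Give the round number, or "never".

Round 1 — Pike becomes insolvent (initial).
  Fenton: +10 → 10 < 70
  Jasper: +40 → 40 ≥ 30
  Kent: +35 → 35 ≥ 30
Round 2 — Jasper, Kent become insolvent.
  Calder: +75 → 75 ≥ 50
  Elm: +30 → 30 < 120
  Fenton: +60 → 70 ≥ 70
  Grove: +50 → 50 < 70
Round 3 — Calder, Fenton become insolvent.
  Elm: +10 → 40 < 120
  Grove: +20 → 70 ≥ 70
Round 4 — Grove becomes insolvent.
No further insolvencies.

never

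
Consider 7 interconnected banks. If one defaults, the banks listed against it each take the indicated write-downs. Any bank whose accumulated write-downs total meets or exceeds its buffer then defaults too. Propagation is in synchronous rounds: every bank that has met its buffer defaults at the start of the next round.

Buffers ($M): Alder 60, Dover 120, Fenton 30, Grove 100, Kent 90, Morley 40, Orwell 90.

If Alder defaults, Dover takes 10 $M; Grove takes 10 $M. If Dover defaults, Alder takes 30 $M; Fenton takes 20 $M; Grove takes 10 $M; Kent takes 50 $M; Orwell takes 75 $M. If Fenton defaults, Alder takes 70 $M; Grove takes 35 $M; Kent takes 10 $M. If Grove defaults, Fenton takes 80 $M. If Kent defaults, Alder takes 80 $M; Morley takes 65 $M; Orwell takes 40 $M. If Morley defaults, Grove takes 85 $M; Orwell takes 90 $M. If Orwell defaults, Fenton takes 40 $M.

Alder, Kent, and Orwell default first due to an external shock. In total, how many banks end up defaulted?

Round 1 — Alder, Kent, Orwell default (initial).
  Dover: +10 → 10 < 120
  Fenton: +40 → 40 ≥ 30
  Grove: +10 → 10 < 100
  Morley: +65 → 65 ≥ 40
Round 2 — Fenton, Morley default.
  Grove: +35+85 → 130 ≥ 100
Round 3 — Grove defaults.
No further defaults.

6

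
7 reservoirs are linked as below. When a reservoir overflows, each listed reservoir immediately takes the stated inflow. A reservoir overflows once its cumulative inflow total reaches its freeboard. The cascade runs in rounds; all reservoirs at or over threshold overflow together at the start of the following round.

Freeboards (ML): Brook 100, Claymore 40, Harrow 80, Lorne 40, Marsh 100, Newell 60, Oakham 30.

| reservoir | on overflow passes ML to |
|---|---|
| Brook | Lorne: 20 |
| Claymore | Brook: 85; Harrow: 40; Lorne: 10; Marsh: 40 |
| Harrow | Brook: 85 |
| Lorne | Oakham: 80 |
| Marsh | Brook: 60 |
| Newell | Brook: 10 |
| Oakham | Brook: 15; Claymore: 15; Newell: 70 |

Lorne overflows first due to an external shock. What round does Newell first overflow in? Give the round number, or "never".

3

Round 1 — Lorne overflows (initial).
  Oakham: +80 → 80 ≥ 30
Round 2 — Oakham overflows.
  Brook: +15 → 15 < 100
  Claymore: +15 → 15 < 40
  Newell: +70 → 70 ≥ 60
Round 3 — Newell overflows.
  Brook: +10 → 25 < 100
No further overflows.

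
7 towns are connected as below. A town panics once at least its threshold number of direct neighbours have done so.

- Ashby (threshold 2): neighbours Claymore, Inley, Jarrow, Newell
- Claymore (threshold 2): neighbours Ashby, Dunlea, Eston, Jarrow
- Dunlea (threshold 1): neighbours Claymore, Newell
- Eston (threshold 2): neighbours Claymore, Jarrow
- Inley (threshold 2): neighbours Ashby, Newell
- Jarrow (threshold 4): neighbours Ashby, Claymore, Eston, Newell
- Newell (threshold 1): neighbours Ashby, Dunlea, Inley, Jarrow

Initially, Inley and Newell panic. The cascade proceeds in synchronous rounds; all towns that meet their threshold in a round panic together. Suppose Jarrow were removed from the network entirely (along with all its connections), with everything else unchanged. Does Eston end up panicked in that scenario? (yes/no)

With Jarrow removed:
Round 1 — Inley, Newell panic (initial).
Round 2 — checking thresholds:
  Ashby: 2 of 3 neighbours ≥ 2, panics.
  Dunlea: 1 of 2 neighbours ≥ 1, panics.
Round 3 — checking thresholds:
  Claymore: 2 of 3 neighbours ≥ 2, panics.
Round 4 — no new panics; cascade stops.

no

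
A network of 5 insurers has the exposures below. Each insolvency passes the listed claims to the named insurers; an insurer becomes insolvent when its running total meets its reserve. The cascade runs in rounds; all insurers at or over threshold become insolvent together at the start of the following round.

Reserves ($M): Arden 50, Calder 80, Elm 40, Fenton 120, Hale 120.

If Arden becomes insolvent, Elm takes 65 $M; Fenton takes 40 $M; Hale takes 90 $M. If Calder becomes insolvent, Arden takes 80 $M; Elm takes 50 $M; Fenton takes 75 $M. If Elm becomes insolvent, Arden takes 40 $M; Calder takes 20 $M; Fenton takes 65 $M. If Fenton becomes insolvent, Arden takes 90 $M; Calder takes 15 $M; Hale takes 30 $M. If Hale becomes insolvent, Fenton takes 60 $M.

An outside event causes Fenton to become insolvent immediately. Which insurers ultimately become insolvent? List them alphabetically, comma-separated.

Round 1 — Fenton becomes insolvent (initial).
  Arden: +90 → 90 ≥ 50
  Calder: +15 → 15 < 80
  Hale: +30 → 30 < 120
Round 2 — Arden becomes insolvent.
  Elm: +65 → 65 ≥ 40
  Hale: +90 → 120 ≥ 120
Round 3 — Elm, Hale become insolvent.
  Calder: +20 → 35 < 80
No further insolvencies.

Arden, Elm, Fenton, Hale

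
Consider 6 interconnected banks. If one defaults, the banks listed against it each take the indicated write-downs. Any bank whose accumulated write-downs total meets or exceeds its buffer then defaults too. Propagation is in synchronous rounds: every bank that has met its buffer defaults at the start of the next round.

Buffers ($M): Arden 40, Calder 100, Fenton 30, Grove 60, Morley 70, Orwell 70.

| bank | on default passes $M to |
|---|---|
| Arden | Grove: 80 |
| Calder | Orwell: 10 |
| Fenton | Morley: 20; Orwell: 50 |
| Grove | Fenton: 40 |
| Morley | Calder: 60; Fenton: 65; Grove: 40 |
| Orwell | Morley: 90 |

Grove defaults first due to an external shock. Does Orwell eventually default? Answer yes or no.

Round 1 — Grove defaults (initial).
  Fenton: +40 → 40 ≥ 30
Round 2 — Fenton defaults.
  Morley: +20 → 20 < 70
  Orwell: +50 → 50 < 70
No further defaults.

no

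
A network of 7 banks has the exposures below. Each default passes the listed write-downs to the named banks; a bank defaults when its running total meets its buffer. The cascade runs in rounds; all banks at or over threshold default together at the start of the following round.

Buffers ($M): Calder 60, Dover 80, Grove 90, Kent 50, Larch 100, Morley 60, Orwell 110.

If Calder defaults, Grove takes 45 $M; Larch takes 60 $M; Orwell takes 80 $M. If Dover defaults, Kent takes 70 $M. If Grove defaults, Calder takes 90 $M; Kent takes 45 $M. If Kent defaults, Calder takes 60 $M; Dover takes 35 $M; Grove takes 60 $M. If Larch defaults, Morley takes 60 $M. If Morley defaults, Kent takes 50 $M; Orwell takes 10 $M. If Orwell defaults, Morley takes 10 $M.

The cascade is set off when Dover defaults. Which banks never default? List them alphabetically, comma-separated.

Round 1 — Dover defaults (initial).
  Kent: +70 → 70 ≥ 50
Round 2 — Kent defaults.
  Calder: +60 → 60 ≥ 60
  Grove: +60 → 60 < 90
Round 3 — Calder defaults.
  Grove: +45 → 105 ≥ 90
  Larch: +60 → 60 < 100
  Orwell: +80 → 80 < 110
Round 4 — Grove defaults.
No further defaults.

Larch, Morley, Orwell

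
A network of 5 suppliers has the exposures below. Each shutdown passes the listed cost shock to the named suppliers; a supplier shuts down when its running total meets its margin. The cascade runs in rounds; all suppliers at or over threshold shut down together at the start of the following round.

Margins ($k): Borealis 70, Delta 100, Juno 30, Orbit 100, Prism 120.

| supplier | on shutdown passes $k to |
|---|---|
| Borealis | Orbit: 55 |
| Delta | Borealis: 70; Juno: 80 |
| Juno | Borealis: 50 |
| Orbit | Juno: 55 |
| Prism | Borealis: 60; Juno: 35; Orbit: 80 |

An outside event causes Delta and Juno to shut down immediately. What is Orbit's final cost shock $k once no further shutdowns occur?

55

Round 1 — Delta, Juno shut down (initial).
  Borealis: +70+50 → 120 ≥ 70
Round 2 — Borealis shuts down.
  Orbit: +55 → 55 < 100
No further shutdowns.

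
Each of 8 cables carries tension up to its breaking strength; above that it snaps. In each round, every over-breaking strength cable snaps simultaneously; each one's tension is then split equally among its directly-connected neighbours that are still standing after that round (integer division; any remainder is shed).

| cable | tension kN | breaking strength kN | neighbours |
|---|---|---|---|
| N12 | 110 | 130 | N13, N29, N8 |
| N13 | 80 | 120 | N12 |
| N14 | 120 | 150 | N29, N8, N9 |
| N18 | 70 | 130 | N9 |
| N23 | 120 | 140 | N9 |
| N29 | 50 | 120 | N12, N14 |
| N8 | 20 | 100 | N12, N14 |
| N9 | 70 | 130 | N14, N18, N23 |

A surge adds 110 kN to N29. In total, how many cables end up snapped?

8

Round 1 — N29 at 160 > 120. N29 snaps.
  N29 sheds 160 kN to N12, N14: 80 each.
    N12: 110+80 = 190 > 130
    N14: 120+80 = 200 > 150
Round 2 — N12, N14 snap.
  N12 sheds 190 kN to N13, N8: 95 each.
    N13: 80+95 = 175 > 120
    N8: 20+95 = 115 > 100
  N14 sheds 200 kN to N8, N9: 100 each.
    N8: 115+100 = 215 > 100
    N9: 70+100 = 170 > 130
Round 3 — N13, N8, N9 snap.
  N13 sheds 175 kN: no online neighbours, lost.
  N8 sheds 215 kN: no online neighbours, lost.
  N9 sheds 170 kN to N18, N23: 85 each.
    N18: 70+85 = 155 > 130
    N23: 120+85 = 205 > 140
Round 4 — N18, N23 snap.
  N18 sheds 155 kN: no online neighbours, lost.
  N23 sheds 205 kN: no online neighbours, lost.
No further breaks.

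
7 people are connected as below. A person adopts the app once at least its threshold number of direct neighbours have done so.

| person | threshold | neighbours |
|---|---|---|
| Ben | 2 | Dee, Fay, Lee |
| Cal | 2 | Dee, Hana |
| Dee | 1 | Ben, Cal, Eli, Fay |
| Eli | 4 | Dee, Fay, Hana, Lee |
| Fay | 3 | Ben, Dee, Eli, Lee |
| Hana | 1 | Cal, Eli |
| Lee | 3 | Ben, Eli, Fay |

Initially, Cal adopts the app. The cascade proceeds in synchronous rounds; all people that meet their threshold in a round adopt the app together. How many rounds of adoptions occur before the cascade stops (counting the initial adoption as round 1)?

2

Round 1 — Cal adopts the app (initial).
Round 2 — checking thresholds:
  Dee: 1 of 4 neighbours ≥ 1, adopts the app.
  Hana: 1 of 2 neighbours ≥ 1, adopts the app.
Round 3 — no new adoptions; cascade stops.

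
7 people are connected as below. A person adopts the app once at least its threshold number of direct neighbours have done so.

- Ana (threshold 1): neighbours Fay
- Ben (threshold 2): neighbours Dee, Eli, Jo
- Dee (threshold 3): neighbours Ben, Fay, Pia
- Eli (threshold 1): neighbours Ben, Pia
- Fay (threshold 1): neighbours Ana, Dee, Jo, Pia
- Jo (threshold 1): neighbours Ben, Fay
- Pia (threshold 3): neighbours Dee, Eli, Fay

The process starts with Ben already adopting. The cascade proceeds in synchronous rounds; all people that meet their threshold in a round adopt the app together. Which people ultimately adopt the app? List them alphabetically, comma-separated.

Round 1 — Ben adopts the app (initial).
Round 2 — checking thresholds:
  Dee: 1 of 3 neighbours < 3, below threshold.
  Eli: 1 of 2 neighbours ≥ 1, adopts the app.
  Jo: 1 of 2 neighbours ≥ 1, adopts the app.
Round 3 — checking thresholds:
  Dee: 1 of 3 neighbours < 3, below threshold.
  Fay: 1 of 4 neighbours ≥ 1, adopts the app.
  Pia: 1 of 3 neighbours < 3, below threshold.
Round 4 — checking thresholds:
  Ana: 1 of 1 neighbours ≥ 1, adopts the app.
  Dee: 2 of 3 neighbours < 3, below threshold.
  Pia: 2 of 3 neighbours < 3, below threshold.
Round 5 — no new adoptions; cascade stops.

Ana, Ben, Eli, Fay, Jo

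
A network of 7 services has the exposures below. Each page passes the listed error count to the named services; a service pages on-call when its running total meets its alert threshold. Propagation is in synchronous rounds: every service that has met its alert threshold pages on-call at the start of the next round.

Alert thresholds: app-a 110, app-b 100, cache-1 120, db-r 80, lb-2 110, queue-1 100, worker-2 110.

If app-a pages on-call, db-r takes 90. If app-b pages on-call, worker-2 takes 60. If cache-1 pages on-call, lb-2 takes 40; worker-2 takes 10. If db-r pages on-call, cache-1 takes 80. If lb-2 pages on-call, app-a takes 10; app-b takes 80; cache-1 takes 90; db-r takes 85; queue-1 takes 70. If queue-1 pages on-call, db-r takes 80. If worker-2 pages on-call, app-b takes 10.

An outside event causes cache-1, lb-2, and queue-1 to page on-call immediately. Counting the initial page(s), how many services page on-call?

Round 1 — cache-1, lb-2, queue-1 page on-call (initial).
  app-a: +10 → 10 < 110
  app-b: +80 → 80 < 100
  db-r: +85+80 → 165 ≥ 80
  worker-2: +10 → 10 < 110
Round 2 — db-r pages on-call.
No further pages.

4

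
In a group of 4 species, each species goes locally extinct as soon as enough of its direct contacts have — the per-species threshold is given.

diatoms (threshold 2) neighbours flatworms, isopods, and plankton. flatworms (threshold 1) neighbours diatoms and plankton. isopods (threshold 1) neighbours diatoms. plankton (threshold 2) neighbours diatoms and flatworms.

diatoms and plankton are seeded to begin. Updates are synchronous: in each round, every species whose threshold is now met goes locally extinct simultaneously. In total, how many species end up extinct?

4

Round 1 — diatoms, plankton go locally extinct (initial).
Round 2 — checking thresholds:
  flatworms: 2 of 2 neighbours ≥ 1, goes locally extinct.
  isopods: 1 of 1 neighbours ≥ 1, goes locally extinct.
Round 3 — no new extinctions; cascade stops.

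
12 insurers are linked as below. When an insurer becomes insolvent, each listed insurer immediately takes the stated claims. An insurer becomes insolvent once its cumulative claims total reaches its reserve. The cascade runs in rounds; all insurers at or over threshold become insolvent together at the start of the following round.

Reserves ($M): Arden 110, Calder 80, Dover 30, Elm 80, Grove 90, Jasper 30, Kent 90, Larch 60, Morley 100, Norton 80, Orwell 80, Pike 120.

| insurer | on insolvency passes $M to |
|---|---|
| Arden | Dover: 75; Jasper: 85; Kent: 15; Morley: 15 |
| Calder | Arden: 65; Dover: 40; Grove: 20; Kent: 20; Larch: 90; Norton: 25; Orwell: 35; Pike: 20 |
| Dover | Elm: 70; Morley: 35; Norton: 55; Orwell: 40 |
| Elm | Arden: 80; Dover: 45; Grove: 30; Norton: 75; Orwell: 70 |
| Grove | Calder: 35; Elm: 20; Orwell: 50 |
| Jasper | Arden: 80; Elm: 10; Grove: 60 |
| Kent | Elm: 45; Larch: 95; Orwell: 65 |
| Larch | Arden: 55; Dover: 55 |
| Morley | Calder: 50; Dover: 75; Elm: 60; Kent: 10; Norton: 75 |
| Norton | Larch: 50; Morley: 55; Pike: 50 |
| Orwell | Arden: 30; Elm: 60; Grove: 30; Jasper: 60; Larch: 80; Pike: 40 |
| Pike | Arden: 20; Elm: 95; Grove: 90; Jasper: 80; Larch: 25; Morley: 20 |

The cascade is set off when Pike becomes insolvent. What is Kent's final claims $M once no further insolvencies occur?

Round 1 — Pike becomes insolvent (initial).
  Arden: +20 → 20 < 110
  Elm: +95 → 95 ≥ 80
  Grove: +90 → 90 ≥ 90
  Jasper: +80 → 80 ≥ 30
  Larch: +25 → 25 < 60
  Morley: +20 → 20 < 100
Round 2 — Elm, Grove, Jasper become insolvent.
  Arden: +80+80 → 180 ≥ 110
  Calder: +35 → 35 < 80
  Dover: +45 → 45 ≥ 30
  Norton: +75 → 75 < 80
  Orwell: +70+50 → 120 ≥ 80
Round 3 — Arden, Dover, Orwell become insolvent.
  Kent: +15 → 15 < 90
  Larch: +80 → 105 ≥ 60
  Morley: +15+35 → 70 < 100
  Norton: +55 → 130 ≥ 80
Round 4 — Larch, Norton become insolvent.
  Morley: +55 → 125 ≥ 100
Round 5 — Morley becomes insolvent.
  Calder: +50 → 85 ≥ 80
  Kent: +10 → 25 < 90
Round 6 — Calder becomes insolvent.
  Kent: +20 → 45 < 90
No further insolvencies.

45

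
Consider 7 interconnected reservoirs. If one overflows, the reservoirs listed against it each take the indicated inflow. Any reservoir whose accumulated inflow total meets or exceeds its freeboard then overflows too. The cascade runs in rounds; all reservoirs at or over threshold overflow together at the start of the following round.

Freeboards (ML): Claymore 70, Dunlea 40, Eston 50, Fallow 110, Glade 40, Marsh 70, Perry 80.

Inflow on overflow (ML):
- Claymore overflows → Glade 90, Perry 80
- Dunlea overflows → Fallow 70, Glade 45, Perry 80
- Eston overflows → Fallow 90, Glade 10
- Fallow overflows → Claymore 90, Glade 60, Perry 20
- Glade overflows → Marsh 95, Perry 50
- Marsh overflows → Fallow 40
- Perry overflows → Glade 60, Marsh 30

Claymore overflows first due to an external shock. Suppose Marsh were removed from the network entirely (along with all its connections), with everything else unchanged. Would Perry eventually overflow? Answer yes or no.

yes

With Marsh removed:
Round 1 — Claymore overflows (initial).
  Glade: +90 → 90 ≥ 40
  Perry: +80 → 80 ≥ 80
Round 2 — Glade, Perry overflow.
No further overflows.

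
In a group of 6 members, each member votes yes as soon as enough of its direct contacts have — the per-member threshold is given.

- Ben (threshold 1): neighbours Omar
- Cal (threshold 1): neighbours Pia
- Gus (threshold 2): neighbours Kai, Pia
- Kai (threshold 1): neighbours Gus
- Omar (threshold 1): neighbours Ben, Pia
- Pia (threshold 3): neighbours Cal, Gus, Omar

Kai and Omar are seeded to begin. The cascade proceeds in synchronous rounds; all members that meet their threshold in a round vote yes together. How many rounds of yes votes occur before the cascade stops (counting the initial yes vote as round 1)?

Round 1 — Kai, Omar vote yes (initial).
Round 2 — checking thresholds:
  Ben: 1 of 1 neighbours ≥ 1, votes yes.
  Gus: 1 of 2 neighbours < 2, below threshold.
  Pia: 1 of 3 neighbours < 3, below threshold.
Round 3 — no new yes votes; cascade stops.

2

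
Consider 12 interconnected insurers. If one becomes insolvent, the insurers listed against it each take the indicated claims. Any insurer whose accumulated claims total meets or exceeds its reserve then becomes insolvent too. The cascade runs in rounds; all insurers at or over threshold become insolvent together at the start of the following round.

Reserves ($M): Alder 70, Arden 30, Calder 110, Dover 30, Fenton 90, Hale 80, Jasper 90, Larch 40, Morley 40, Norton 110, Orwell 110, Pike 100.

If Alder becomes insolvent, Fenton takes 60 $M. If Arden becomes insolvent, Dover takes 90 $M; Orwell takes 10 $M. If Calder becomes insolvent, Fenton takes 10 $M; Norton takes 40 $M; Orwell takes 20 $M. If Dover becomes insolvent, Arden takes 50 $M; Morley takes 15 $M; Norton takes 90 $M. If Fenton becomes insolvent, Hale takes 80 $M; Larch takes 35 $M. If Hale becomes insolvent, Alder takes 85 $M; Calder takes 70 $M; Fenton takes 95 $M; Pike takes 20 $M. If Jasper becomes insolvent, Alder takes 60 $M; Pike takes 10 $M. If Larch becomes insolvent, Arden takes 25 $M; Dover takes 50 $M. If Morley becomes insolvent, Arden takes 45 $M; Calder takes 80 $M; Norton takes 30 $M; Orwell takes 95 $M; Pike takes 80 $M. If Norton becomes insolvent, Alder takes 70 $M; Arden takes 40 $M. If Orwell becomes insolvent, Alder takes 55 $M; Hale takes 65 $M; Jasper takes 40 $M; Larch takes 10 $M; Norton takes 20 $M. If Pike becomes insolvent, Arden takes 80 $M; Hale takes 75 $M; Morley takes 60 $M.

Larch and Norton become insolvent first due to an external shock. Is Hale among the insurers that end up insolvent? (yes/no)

Round 1 — Larch, Norton become insolvent (initial).
  Alder: +70 → 70 ≥ 70
  Arden: +25+40 → 65 ≥ 30
  Dover: +50 → 50 ≥ 30
Round 2 — Alder, Arden, Dover become insolvent.
  Fenton: +60 → 60 < 90
  Morley: +15 → 15 < 40
  Orwell: +10 → 10 < 110
No further insolvencies.

no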